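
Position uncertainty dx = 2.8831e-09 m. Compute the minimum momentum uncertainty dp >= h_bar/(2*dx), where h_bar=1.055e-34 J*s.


dp = h_bar / (2 * dx)
= 1.055e-34 / (2 * 2.8831e-09)
= 1.055e-34 / 5.7662e-09
= 1.8296e-26 kg*m/s

1.8296e-26


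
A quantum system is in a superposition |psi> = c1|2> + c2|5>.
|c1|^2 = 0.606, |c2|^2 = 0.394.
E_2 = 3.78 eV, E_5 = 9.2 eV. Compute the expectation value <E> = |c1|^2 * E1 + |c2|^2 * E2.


<E> = |c1|^2 * E1 + |c2|^2 * E2
= 0.606 * 3.78 + 0.394 * 9.2
= 2.2907 + 3.6248
= 5.9155 eV

5.9155


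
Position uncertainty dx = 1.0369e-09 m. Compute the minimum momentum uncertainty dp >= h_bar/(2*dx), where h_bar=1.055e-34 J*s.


dp = h_bar / (2 * dx)
= 1.055e-34 / (2 * 1.0369e-09)
= 1.055e-34 / 2.0738e-09
= 5.0873e-26 kg*m/s

5.0873e-26


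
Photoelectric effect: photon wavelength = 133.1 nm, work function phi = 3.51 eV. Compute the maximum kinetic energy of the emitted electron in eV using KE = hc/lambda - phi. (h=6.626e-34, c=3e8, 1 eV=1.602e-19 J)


E_photon = hc / lambda
= (6.626e-34)(3e8) / (133.1e-9)
= 1.4935e-18 J
= 9.3225 eV
KE = E_photon - phi
= 9.3225 - 3.51
= 5.8125 eV

5.8125


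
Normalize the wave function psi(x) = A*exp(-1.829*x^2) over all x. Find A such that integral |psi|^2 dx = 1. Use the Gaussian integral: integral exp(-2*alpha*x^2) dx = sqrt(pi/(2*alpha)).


integral |psi|^2 dx = A^2 * sqrt(pi/(2*alpha)) = 1
A^2 = sqrt(2*alpha/pi)
= sqrt(2 * 1.829 / pi)
= 1.079063
A = sqrt(1.079063)
= 1.0388

1.0388


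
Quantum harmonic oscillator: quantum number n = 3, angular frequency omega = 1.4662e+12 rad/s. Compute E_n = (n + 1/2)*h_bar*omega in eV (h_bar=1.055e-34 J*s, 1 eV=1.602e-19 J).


E = (n + 1/2) * h_bar * omega
= (3 + 0.5) * 1.055e-34 * 1.4662e+12
= 3.5 * 1.5468e-22
= 5.4139e-22 J
= 0.0034 eV

0.0034


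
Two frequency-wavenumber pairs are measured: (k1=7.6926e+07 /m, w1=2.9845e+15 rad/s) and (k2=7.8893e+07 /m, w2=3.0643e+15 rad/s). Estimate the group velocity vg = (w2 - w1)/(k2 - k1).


vg = (w2 - w1) / (k2 - k1)
= (3.0643e+15 - 2.9845e+15) / (7.8893e+07 - 7.6926e+07)
= 7.9800e+13 / 1.9670e+06
= 4.0569e+07 m/s

4.0569e+07


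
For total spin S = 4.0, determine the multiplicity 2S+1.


Spin multiplicity = 2S + 1
= 2 * 4.0 + 1
= 8.0 + 1
= 9

9


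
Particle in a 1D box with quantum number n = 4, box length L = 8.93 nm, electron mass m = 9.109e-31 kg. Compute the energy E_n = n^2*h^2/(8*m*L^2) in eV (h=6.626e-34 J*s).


E = n^2 * h^2 / (8 * m * L^2)
= 4^2 * (6.626e-34)^2 / (8 * 9.109e-31 * (8.93e-9)^2)
= 16 * 4.3904e-67 / (8 * 9.109e-31 * 7.9745e-17)
= 1.2088e-20 J
= 0.0755 eV

0.0755


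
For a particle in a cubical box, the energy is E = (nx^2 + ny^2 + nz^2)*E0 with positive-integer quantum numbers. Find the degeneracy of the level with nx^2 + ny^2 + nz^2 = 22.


Enumerate all (nx, ny, nz) with nx^2 + ny^2 + nz^2 = 22:
(2,3,3)
(3,2,3)
(3,3,2)
Total degeneracy = 3

3


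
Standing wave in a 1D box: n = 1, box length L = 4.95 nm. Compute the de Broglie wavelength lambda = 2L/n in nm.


lambda = 2L / n
= 2 * 4.95 / 1
= 9.9 / 1
= 9.9 nm

9.9


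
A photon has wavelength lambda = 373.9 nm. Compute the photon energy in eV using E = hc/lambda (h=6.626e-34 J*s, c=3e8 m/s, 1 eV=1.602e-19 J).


E = hc / lambda
= (6.626e-34)(3e8) / (373.9e-9)
= 1.9878e-25 / 3.7390e-07
= 5.3164e-19 J
Converting to eV: 5.3164e-19 / 1.602e-19
= 3.3186 eV

3.3186


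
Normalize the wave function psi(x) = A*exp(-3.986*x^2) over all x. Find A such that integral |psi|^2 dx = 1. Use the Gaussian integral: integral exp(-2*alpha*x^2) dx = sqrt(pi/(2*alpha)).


integral |psi|^2 dx = A^2 * sqrt(pi/(2*alpha)) = 1
A^2 = sqrt(2*alpha/pi)
= sqrt(2 * 3.986 / pi)
= 1.592974
A = sqrt(1.592974)
= 1.2621

1.2621


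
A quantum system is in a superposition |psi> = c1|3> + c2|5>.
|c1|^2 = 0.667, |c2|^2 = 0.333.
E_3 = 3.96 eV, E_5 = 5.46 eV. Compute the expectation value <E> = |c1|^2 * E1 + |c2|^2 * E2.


<E> = |c1|^2 * E1 + |c2|^2 * E2
= 0.667 * 3.96 + 0.333 * 5.46
= 2.6413 + 1.8182
= 4.4595 eV

4.4595


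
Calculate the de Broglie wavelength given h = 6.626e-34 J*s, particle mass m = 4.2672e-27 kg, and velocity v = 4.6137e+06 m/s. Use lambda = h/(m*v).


lambda = h / (m * v)
= 6.626e-34 / (4.2672e-27 * 4.6137e+06)
= 6.626e-34 / 1.9688e-20
= 3.3656e-14 m

3.3656e-14


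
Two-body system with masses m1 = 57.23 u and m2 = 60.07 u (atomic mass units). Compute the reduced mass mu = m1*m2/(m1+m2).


mu = m1 * m2 / (m1 + m2)
= 57.23 * 60.07 / (57.23 + 60.07)
= 3437.8061 / 117.3
= 29.3078 u

29.3078


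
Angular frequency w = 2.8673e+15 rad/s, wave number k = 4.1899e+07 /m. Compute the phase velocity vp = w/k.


vp = w / k
= 2.8673e+15 / 4.1899e+07
= 6.8434e+07 m/s

6.8434e+07


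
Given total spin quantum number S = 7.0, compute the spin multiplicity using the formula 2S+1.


Spin multiplicity = 2S + 1
= 2 * 7.0 + 1
= 14.0 + 1
= 15

15


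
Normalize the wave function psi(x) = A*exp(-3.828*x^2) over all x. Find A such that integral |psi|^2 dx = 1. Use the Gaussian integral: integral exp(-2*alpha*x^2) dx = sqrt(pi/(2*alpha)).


integral |psi|^2 dx = A^2 * sqrt(pi/(2*alpha)) = 1
A^2 = sqrt(2*alpha/pi)
= sqrt(2 * 3.828 / pi)
= 1.561083
A = sqrt(1.561083)
= 1.2494

1.2494


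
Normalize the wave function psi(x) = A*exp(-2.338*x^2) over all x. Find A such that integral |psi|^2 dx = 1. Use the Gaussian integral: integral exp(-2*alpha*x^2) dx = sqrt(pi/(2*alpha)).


integral |psi|^2 dx = A^2 * sqrt(pi/(2*alpha)) = 1
A^2 = sqrt(2*alpha/pi)
= sqrt(2 * 2.338 / pi)
= 1.220007
A = sqrt(1.220007)
= 1.1045

1.1045


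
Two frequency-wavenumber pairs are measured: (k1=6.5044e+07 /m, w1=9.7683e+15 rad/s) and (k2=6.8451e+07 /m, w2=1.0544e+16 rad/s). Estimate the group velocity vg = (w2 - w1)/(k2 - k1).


vg = (w2 - w1) / (k2 - k1)
= (1.0544e+16 - 9.7683e+15) / (6.8451e+07 - 6.5044e+07)
= 7.7570e+14 / 3.4070e+06
= 2.2768e+08 m/s

2.2768e+08


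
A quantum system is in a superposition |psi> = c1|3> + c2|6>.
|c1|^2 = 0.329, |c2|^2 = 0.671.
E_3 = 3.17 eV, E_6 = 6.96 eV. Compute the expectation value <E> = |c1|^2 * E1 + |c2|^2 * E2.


<E> = |c1|^2 * E1 + |c2|^2 * E2
= 0.329 * 3.17 + 0.671 * 6.96
= 1.0429 + 4.6702
= 5.7131 eV

5.7131


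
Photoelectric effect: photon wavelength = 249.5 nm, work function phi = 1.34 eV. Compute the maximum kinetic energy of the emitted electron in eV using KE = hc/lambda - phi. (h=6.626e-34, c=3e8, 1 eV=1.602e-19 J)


E_photon = hc / lambda
= (6.626e-34)(3e8) / (249.5e-9)
= 7.9671e-19 J
= 4.9732 eV
KE = E_photon - phi
= 4.9732 - 1.34
= 3.6332 eV

3.6332


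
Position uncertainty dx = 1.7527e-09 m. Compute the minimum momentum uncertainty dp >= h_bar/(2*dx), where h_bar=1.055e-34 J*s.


dp = h_bar / (2 * dx)
= 1.055e-34 / (2 * 1.7527e-09)
= 1.055e-34 / 3.5054e-09
= 3.0096e-26 kg*m/s

3.0096e-26


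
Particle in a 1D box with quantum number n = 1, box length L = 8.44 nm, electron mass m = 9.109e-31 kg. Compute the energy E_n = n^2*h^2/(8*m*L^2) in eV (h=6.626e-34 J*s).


E = n^2 * h^2 / (8 * m * L^2)
= 1^2 * (6.626e-34)^2 / (8 * 9.109e-31 * (8.44e-9)^2)
= 1 * 4.3904e-67 / (8 * 9.109e-31 * 7.1234e-17)
= 8.4578e-22 J
= 0.0053 eV

0.0053


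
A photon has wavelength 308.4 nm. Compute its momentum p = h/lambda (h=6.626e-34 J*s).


p = h / lambda
= 6.626e-34 / (308.4e-9)
= 6.626e-34 / 3.0840e-07
= 2.1485e-27 kg*m/s

2.1485e-27


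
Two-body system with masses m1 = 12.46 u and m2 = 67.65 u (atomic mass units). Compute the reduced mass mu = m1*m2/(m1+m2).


mu = m1 * m2 / (m1 + m2)
= 12.46 * 67.65 / (12.46 + 67.65)
= 842.919 / 80.11
= 10.522 u

10.522


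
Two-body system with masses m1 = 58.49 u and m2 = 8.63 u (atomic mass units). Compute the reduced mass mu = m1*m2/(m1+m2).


mu = m1 * m2 / (m1 + m2)
= 58.49 * 8.63 / (58.49 + 8.63)
= 504.7687 / 67.12
= 7.5204 u

7.5204


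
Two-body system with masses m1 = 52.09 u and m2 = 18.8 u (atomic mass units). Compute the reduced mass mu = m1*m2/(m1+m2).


mu = m1 * m2 / (m1 + m2)
= 52.09 * 18.8 / (52.09 + 18.8)
= 979.292 / 70.89
= 13.8142 u

13.8142


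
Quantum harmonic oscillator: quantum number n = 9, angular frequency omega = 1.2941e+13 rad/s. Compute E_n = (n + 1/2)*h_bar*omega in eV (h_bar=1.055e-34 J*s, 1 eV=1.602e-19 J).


E = (n + 1/2) * h_bar * omega
= (9 + 0.5) * 1.055e-34 * 1.2941e+13
= 9.5 * 1.3653e-21
= 1.2970e-20 J
= 0.081 eV

0.081


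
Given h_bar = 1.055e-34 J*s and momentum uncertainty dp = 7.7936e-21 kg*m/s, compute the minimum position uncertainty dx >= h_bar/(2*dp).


dx = h_bar / (2 * dp)
= 1.055e-34 / (2 * 7.7936e-21)
= 1.055e-34 / 1.5587e-20
= 6.7684e-15 m

6.7684e-15


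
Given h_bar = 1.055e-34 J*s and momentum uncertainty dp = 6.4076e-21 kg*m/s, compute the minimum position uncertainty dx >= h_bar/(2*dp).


dx = h_bar / (2 * dp)
= 1.055e-34 / (2 * 6.4076e-21)
= 1.055e-34 / 1.2815e-20
= 8.2324e-15 m

8.2324e-15


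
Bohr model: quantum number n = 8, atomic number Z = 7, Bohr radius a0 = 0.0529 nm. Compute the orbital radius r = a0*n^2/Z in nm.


r = a0 * n^2 / Z
= 0.0529 * 8^2 / 7
= 0.0529 * 64 / 7
= 0.4837 nm

0.4837


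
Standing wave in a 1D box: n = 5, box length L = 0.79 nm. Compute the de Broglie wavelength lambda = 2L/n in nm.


lambda = 2L / n
= 2 * 0.79 / 5
= 1.58 / 5
= 0.316 nm

0.316


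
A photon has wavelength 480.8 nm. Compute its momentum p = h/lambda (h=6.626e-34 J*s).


p = h / lambda
= 6.626e-34 / (480.8e-9)
= 6.626e-34 / 4.8080e-07
= 1.3781e-27 kg*m/s

1.3781e-27


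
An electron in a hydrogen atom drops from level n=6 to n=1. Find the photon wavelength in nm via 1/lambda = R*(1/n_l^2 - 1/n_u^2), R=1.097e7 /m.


1/lambda = R * (1/n_l^2 - 1/n_u^2)
= 1.097e7 * (1/1^2 - 1/6^2)
= 1.097e7 * (1.0 - 0.027778)
= 1.097e7 * 0.972222
= 1.0665e+07 /m
lambda = 1 / 1.0665e+07 = 93.7622 nm

93.7622


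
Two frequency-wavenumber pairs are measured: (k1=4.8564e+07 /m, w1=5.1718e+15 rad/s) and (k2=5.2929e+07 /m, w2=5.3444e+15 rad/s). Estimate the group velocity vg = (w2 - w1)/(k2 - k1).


vg = (w2 - w1) / (k2 - k1)
= (5.3444e+15 - 5.1718e+15) / (5.2929e+07 - 4.8564e+07)
= 1.7260e+14 / 4.3650e+06
= 3.9542e+07 m/s

3.9542e+07


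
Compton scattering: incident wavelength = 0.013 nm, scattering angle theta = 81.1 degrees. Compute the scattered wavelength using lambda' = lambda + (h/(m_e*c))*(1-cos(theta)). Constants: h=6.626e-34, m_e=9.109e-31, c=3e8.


Compton wavelength: h/(m_e*c) = 2.4247e-12 m
d_lambda = 2.4247e-12 * (1 - cos(81.1 deg))
= 2.4247e-12 * 0.84529
= 2.0496e-12 m = 0.00205 nm
lambda' = 0.013 + 0.00205
= 0.01505 nm

0.01505


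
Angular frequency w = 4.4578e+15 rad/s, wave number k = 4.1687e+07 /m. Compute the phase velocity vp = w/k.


vp = w / k
= 4.4578e+15 / 4.1687e+07
= 1.0694e+08 m/s

1.0694e+08


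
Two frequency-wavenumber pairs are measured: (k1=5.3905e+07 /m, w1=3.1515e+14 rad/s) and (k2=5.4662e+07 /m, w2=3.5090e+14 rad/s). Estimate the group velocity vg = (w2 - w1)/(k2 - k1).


vg = (w2 - w1) / (k2 - k1)
= (3.5090e+14 - 3.1515e+14) / (5.4662e+07 - 5.3905e+07)
= 3.5750e+13 / 7.5700e+05
= 4.7226e+07 m/s

4.7226e+07


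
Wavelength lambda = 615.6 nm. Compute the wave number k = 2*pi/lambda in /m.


k = 2 * pi / lambda
= 6.2832 / (615.6e-9)
= 6.2832 / 6.1560e-07
= 1.0207e+07 /m

1.0207e+07


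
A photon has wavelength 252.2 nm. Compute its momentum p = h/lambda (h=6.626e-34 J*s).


p = h / lambda
= 6.626e-34 / (252.2e-9)
= 6.626e-34 / 2.5220e-07
= 2.6273e-27 kg*m/s

2.6273e-27


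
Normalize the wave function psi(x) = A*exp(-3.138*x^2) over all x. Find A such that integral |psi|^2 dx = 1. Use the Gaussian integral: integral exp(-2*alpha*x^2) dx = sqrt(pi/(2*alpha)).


integral |psi|^2 dx = A^2 * sqrt(pi/(2*alpha)) = 1
A^2 = sqrt(2*alpha/pi)
= sqrt(2 * 3.138 / pi)
= 1.413405
A = sqrt(1.413405)
= 1.1889

1.1889


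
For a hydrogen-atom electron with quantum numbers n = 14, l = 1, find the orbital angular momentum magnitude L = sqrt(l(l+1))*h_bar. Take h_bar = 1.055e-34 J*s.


L = sqrt(l*(l+1)) * h_bar
= sqrt(1 * 2) * 1.055e-34
= sqrt(2) * 1.055e-34
= 1.4142 * 1.055e-34
= 1.4920e-34 J*s

1.4920e-34


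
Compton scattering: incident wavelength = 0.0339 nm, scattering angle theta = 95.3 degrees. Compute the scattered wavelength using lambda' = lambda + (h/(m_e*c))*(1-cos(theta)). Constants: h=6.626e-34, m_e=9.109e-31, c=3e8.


Compton wavelength: h/(m_e*c) = 2.4247e-12 m
d_lambda = 2.4247e-12 * (1 - cos(95.3 deg))
= 2.4247e-12 * 1.092371
= 2.6487e-12 m = 0.002649 nm
lambda' = 0.0339 + 0.002649
= 0.036549 nm

0.036549


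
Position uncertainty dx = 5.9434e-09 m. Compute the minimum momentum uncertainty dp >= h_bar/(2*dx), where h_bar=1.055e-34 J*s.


dp = h_bar / (2 * dx)
= 1.055e-34 / (2 * 5.9434e-09)
= 1.055e-34 / 1.1887e-08
= 8.8754e-27 kg*m/s

8.8754e-27


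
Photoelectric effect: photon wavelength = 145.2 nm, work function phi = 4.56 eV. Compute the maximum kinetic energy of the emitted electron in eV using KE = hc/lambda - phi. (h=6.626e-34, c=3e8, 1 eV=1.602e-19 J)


E_photon = hc / lambda
= (6.626e-34)(3e8) / (145.2e-9)
= 1.3690e-18 J
= 8.5456 eV
KE = E_photon - phi
= 8.5456 - 4.56
= 3.9856 eV

3.9856


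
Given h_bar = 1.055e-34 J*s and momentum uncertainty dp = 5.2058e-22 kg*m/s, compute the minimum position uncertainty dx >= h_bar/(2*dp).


dx = h_bar / (2 * dp)
= 1.055e-34 / (2 * 5.2058e-22)
= 1.055e-34 / 1.0412e-21
= 1.0133e-13 m

1.0133e-13


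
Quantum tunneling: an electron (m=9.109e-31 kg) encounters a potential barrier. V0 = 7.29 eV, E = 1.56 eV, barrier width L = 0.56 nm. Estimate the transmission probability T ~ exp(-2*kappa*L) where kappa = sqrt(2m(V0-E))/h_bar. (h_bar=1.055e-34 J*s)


V0 - E = 5.73 eV = 9.1795e-19 J
kappa = sqrt(2 * m * (V0-E)) / h_bar
= sqrt(2 * 9.109e-31 * 9.1795e-19) / 1.055e-34
= 1.2258e+10 /m
2*kappa*L = 2 * 1.2258e+10 * 0.56e-9
= 13.7285
T = exp(-13.7285) = 1.090860e-06

1.090860e-06


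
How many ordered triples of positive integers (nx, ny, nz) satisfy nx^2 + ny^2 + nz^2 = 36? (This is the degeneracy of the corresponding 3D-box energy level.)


Enumerate all (nx, ny, nz) with nx^2 + ny^2 + nz^2 = 36:
(2,4,4)
(4,2,4)
(4,4,2)
Total degeneracy = 3

3


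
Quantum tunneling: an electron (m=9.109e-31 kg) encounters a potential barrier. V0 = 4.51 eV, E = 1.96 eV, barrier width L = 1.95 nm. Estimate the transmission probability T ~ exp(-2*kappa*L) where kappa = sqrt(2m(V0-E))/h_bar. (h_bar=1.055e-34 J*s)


V0 - E = 2.55 eV = 4.0851e-19 J
kappa = sqrt(2 * m * (V0-E)) / h_bar
= sqrt(2 * 9.109e-31 * 4.0851e-19) / 1.055e-34
= 8.1771e+09 /m
2*kappa*L = 2 * 8.1771e+09 * 1.95e-9
= 31.8907
T = exp(-31.8907) = 1.412706e-14

1.412706e-14


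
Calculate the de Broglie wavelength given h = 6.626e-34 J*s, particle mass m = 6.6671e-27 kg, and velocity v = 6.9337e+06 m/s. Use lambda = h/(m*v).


lambda = h / (m * v)
= 6.626e-34 / (6.6671e-27 * 6.9337e+06)
= 6.626e-34 / 4.6228e-20
= 1.4333e-14 m

1.4333e-14


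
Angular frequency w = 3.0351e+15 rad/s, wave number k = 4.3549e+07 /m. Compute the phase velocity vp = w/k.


vp = w / k
= 3.0351e+15 / 4.3549e+07
= 6.9694e+07 m/s

6.9694e+07


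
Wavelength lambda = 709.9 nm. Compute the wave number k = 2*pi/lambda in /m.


k = 2 * pi / lambda
= 6.2832 / (709.9e-9)
= 6.2832 / 7.0990e-07
= 8.8508e+06 /m

8.8508e+06


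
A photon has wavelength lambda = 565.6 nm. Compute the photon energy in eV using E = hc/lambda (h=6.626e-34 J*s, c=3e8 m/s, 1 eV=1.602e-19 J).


E = hc / lambda
= (6.626e-34)(3e8) / (565.6e-9)
= 1.9878e-25 / 5.6560e-07
= 3.5145e-19 J
Converting to eV: 3.5145e-19 / 1.602e-19
= 2.1938 eV

2.1938


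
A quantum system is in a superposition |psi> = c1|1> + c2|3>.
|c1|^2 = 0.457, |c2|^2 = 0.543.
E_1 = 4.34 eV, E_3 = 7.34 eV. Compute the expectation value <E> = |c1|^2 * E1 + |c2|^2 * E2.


<E> = |c1|^2 * E1 + |c2|^2 * E2
= 0.457 * 4.34 + 0.543 * 7.34
= 1.9834 + 3.9856
= 5.969 eV

5.969


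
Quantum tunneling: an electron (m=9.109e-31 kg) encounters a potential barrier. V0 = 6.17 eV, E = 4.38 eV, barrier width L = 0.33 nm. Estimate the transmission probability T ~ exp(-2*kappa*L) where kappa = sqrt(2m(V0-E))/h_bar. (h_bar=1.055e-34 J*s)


V0 - E = 1.79 eV = 2.8676e-19 J
kappa = sqrt(2 * m * (V0-E)) / h_bar
= sqrt(2 * 9.109e-31 * 2.8676e-19) / 1.055e-34
= 6.8510e+09 /m
2*kappa*L = 2 * 6.8510e+09 * 0.33e-9
= 4.5217
T = exp(-4.5217) = 1.087077e-02

1.087077e-02


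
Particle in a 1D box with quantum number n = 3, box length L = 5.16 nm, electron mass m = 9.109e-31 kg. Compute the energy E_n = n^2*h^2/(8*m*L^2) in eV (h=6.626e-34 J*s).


E = n^2 * h^2 / (8 * m * L^2)
= 3^2 * (6.626e-34)^2 / (8 * 9.109e-31 * (5.16e-9)^2)
= 9 * 4.3904e-67 / (8 * 9.109e-31 * 2.6626e-17)
= 2.0365e-20 J
= 0.1271 eV

0.1271


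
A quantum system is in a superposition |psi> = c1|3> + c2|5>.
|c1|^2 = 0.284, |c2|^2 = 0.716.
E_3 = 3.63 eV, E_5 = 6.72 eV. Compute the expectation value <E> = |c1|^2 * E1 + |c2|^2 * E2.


<E> = |c1|^2 * E1 + |c2|^2 * E2
= 0.284 * 3.63 + 0.716 * 6.72
= 1.0309 + 4.8115
= 5.8424 eV

5.8424


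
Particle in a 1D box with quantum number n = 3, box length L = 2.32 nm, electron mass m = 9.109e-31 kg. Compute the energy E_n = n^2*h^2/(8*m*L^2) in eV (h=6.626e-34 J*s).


E = n^2 * h^2 / (8 * m * L^2)
= 3^2 * (6.626e-34)^2 / (8 * 9.109e-31 * (2.32e-9)^2)
= 9 * 4.3904e-67 / (8 * 9.109e-31 * 5.3824e-18)
= 1.0074e-19 J
= 0.6288 eV

0.6288


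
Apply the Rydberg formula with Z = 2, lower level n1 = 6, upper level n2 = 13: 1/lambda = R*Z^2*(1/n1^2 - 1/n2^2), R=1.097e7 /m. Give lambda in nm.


1/lambda = R * Z^2 * (1/n1^2 - 1/n2^2)
= 1.097e7 * 2^2 * (1/6^2 - 1/13^2)
= 1.097e7 * 4 * (0.027778 - 0.005917)
= 9.5924e+05 /m
lambda = 1 / 9.5924e+05
= 1042.4877 nm

1042.4877


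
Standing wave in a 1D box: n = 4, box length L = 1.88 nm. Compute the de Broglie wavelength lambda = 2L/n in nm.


lambda = 2L / n
= 2 * 1.88 / 4
= 3.76 / 4
= 0.94 nm

0.94


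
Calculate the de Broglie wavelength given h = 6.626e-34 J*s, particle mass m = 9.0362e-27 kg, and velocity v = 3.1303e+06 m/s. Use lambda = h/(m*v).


lambda = h / (m * v)
= 6.626e-34 / (9.0362e-27 * 3.1303e+06)
= 6.626e-34 / 2.8286e-20
= 2.3425e-14 m

2.3425e-14


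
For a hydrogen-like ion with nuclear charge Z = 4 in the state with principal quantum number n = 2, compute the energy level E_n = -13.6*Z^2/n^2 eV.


E_n = -13.6 * Z^2 / n^2
= -13.6 * 4^2 / 2^2
= -13.6 * 16 / 4
= -54.4 eV

-54.4


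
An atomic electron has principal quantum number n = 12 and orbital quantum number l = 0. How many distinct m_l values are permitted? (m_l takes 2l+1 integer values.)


m_l ranges from -l to +l in integer steps
So m_l goes from -0 to +0
Count = 2l + 1 = 2*0 + 1
= 1

1


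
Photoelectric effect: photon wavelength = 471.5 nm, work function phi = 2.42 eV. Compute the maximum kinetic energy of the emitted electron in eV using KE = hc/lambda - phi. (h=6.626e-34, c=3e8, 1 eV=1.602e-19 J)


E_photon = hc / lambda
= (6.626e-34)(3e8) / (471.5e-9)
= 4.2159e-19 J
= 2.6317 eV
KE = E_photon - phi
= 2.6317 - 2.42
= 0.2117 eV

0.2117


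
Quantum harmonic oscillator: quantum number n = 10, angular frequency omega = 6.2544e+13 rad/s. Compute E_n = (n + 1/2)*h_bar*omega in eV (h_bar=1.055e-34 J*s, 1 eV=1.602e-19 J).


E = (n + 1/2) * h_bar * omega
= (10 + 0.5) * 1.055e-34 * 6.2544e+13
= 10.5 * 6.5984e-21
= 6.9283e-20 J
= 0.4325 eV

0.4325


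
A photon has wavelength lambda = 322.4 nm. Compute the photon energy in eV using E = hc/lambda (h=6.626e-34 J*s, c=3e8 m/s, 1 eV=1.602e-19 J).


E = hc / lambda
= (6.626e-34)(3e8) / (322.4e-9)
= 1.9878e-25 / 3.2240e-07
= 6.1656e-19 J
Converting to eV: 6.1656e-19 / 1.602e-19
= 3.8487 eV

3.8487


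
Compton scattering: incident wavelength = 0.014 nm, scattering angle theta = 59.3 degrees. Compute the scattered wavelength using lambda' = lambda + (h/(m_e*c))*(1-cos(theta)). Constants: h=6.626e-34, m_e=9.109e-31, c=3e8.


Compton wavelength: h/(m_e*c) = 2.4247e-12 m
d_lambda = 2.4247e-12 * (1 - cos(59.3 deg))
= 2.4247e-12 * 0.489457
= 1.1868e-12 m = 0.001187 nm
lambda' = 0.014 + 0.001187
= 0.015187 nm

0.015187


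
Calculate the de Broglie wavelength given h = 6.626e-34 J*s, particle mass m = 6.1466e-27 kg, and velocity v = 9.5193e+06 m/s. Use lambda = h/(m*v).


lambda = h / (m * v)
= 6.626e-34 / (6.1466e-27 * 9.5193e+06)
= 6.626e-34 / 5.8511e-20
= 1.1324e-14 m

1.1324e-14


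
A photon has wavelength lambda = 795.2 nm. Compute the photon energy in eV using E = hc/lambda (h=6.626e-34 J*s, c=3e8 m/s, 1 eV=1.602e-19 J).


E = hc / lambda
= (6.626e-34)(3e8) / (795.2e-9)
= 1.9878e-25 / 7.9520e-07
= 2.4997e-19 J
Converting to eV: 2.4997e-19 / 1.602e-19
= 1.5604 eV

1.5604


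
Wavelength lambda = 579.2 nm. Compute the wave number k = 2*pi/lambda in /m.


k = 2 * pi / lambda
= 6.2832 / (579.2e-9)
= 6.2832 / 5.7920e-07
= 1.0848e+07 /m

1.0848e+07


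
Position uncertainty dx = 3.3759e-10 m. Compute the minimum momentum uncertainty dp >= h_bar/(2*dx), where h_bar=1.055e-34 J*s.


dp = h_bar / (2 * dx)
= 1.055e-34 / (2 * 3.3759e-10)
= 1.055e-34 / 6.7518e-10
= 1.5625e-25 kg*m/s

1.5625e-25


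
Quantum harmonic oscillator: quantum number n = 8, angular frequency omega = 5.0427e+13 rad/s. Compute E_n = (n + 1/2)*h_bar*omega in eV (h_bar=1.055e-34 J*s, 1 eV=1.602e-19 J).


E = (n + 1/2) * h_bar * omega
= (8 + 0.5) * 1.055e-34 * 5.0427e+13
= 8.5 * 5.3200e-21
= 4.5220e-20 J
= 0.2823 eV

0.2823


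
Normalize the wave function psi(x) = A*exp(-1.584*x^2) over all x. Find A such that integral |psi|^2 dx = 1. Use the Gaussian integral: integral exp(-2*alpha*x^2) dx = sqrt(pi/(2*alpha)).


integral |psi|^2 dx = A^2 * sqrt(pi/(2*alpha)) = 1
A^2 = sqrt(2*alpha/pi)
= sqrt(2 * 1.584 / pi)
= 1.004194
A = sqrt(1.004194)
= 1.0021

1.0021


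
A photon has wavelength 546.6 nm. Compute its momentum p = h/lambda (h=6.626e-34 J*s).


p = h / lambda
= 6.626e-34 / (546.6e-9)
= 6.626e-34 / 5.4660e-07
= 1.2122e-27 kg*m/s

1.2122e-27


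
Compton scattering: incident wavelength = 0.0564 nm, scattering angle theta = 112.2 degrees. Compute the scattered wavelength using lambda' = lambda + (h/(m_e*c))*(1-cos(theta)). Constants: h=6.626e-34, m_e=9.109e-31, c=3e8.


Compton wavelength: h/(m_e*c) = 2.4247e-12 m
d_lambda = 2.4247e-12 * (1 - cos(112.2 deg))
= 2.4247e-12 * 1.377841
= 3.3409e-12 m = 0.003341 nm
lambda' = 0.0564 + 0.003341
= 0.059741 nm

0.059741


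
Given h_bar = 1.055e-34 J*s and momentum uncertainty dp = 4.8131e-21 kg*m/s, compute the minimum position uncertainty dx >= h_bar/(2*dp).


dx = h_bar / (2 * dp)
= 1.055e-34 / (2 * 4.8131e-21)
= 1.055e-34 / 9.6262e-21
= 1.0960e-14 m

1.0960e-14


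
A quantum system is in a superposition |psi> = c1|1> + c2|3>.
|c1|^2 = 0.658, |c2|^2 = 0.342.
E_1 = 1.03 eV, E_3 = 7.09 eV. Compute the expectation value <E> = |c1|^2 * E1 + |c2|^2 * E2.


<E> = |c1|^2 * E1 + |c2|^2 * E2
= 0.658 * 1.03 + 0.342 * 7.09
= 0.6777 + 2.4248
= 3.1025 eV

3.1025


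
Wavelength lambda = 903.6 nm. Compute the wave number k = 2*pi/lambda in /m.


k = 2 * pi / lambda
= 6.2832 / (903.6e-9)
= 6.2832 / 9.0360e-07
= 6.9535e+06 /m

6.9535e+06


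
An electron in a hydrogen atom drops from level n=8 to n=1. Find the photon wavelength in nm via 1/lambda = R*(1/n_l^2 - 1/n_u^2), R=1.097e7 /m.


1/lambda = R * (1/n_l^2 - 1/n_u^2)
= 1.097e7 * (1/1^2 - 1/8^2)
= 1.097e7 * (1.0 - 0.015625)
= 1.097e7 * 0.984375
= 1.0799e+07 /m
lambda = 1 / 1.0799e+07 = 92.6047 nm

92.6047


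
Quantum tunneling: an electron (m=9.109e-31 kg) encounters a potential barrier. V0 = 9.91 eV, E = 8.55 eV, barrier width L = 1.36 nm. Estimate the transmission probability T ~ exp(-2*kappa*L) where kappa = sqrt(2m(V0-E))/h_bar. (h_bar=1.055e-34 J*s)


V0 - E = 1.36 eV = 2.1787e-19 J
kappa = sqrt(2 * m * (V0-E)) / h_bar
= sqrt(2 * 9.109e-31 * 2.1787e-19) / 1.055e-34
= 5.9717e+09 /m
2*kappa*L = 2 * 5.9717e+09 * 1.36e-9
= 16.243
T = exp(-16.243) = 8.825398e-08

8.825398e-08


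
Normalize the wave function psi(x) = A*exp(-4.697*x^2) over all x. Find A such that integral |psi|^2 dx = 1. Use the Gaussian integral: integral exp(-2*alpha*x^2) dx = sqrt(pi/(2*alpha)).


integral |psi|^2 dx = A^2 * sqrt(pi/(2*alpha)) = 1
A^2 = sqrt(2*alpha/pi)
= sqrt(2 * 4.697 / pi)
= 1.72922
A = sqrt(1.72922)
= 1.315

1.315


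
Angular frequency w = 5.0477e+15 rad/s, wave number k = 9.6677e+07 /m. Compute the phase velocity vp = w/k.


vp = w / k
= 5.0477e+15 / 9.6677e+07
= 5.2212e+07 m/s

5.2212e+07


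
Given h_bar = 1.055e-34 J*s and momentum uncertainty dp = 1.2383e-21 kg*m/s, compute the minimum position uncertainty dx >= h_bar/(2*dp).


dx = h_bar / (2 * dp)
= 1.055e-34 / (2 * 1.2383e-21)
= 1.055e-34 / 2.4766e-21
= 4.2599e-14 m

4.2599e-14


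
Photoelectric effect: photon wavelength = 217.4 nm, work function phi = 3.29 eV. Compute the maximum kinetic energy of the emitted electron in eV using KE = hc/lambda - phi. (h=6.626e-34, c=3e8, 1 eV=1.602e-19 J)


E_photon = hc / lambda
= (6.626e-34)(3e8) / (217.4e-9)
= 9.1435e-19 J
= 5.7076 eV
KE = E_photon - phi
= 5.7076 - 3.29
= 2.4176 eV

2.4176


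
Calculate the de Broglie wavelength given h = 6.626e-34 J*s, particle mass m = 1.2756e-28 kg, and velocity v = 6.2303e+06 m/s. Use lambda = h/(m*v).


lambda = h / (m * v)
= 6.626e-34 / (1.2756e-28 * 6.2303e+06)
= 6.626e-34 / 7.9474e-22
= 8.3373e-13 m

8.3373e-13


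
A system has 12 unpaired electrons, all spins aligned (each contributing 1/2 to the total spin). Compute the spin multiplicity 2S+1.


Total spin S = N * (1/2) = 12 * 0.5 = 6.0
Spin multiplicity = 2S + 1
= 2 * 6.0 + 1
= 13

13


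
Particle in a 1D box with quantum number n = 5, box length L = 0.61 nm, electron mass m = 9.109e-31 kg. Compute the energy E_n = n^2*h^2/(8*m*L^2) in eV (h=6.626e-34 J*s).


E = n^2 * h^2 / (8 * m * L^2)
= 5^2 * (6.626e-34)^2 / (8 * 9.109e-31 * (0.61e-9)^2)
= 25 * 4.3904e-67 / (8 * 9.109e-31 * 3.7210e-19)
= 4.0478e-18 J
= 25.2674 eV

25.2674


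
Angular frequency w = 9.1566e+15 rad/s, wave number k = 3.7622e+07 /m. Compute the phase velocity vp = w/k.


vp = w / k
= 9.1566e+15 / 3.7622e+07
= 2.4338e+08 m/s

2.4338e+08


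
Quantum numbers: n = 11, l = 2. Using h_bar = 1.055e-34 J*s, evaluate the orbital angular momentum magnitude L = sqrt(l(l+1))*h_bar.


L = sqrt(l*(l+1)) * h_bar
= sqrt(2 * 3) * 1.055e-34
= sqrt(6) * 1.055e-34
= 2.4495 * 1.055e-34
= 2.5842e-34 J*s

2.5842e-34


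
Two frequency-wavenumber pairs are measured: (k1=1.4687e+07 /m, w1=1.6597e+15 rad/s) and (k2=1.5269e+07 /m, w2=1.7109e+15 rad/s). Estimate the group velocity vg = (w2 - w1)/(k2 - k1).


vg = (w2 - w1) / (k2 - k1)
= (1.7109e+15 - 1.6597e+15) / (1.5269e+07 - 1.4687e+07)
= 5.1200e+13 / 5.8200e+05
= 8.7973e+07 m/s

8.7973e+07


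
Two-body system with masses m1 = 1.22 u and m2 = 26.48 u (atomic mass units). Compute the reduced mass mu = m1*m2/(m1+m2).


mu = m1 * m2 / (m1 + m2)
= 1.22 * 26.48 / (1.22 + 26.48)
= 32.3056 / 27.7
= 1.1663 u

1.1663


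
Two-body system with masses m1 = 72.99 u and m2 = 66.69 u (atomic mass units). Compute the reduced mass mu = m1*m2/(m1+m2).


mu = m1 * m2 / (m1 + m2)
= 72.99 * 66.69 / (72.99 + 66.69)
= 4867.7031 / 139.68
= 34.849 u

34.849


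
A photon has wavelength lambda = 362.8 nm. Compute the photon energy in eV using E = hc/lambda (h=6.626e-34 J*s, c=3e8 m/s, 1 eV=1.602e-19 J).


E = hc / lambda
= (6.626e-34)(3e8) / (362.8e-9)
= 1.9878e-25 / 3.6280e-07
= 5.4791e-19 J
Converting to eV: 5.4791e-19 / 1.602e-19
= 3.4201 eV

3.4201


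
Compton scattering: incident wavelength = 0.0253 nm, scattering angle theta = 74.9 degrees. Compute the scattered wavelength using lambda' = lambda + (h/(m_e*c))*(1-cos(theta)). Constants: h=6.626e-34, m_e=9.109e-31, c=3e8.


Compton wavelength: h/(m_e*c) = 2.4247e-12 m
d_lambda = 2.4247e-12 * (1 - cos(74.9 deg))
= 2.4247e-12 * 0.739495
= 1.7931e-12 m = 0.001793 nm
lambda' = 0.0253 + 0.001793
= 0.027093 nm

0.027093


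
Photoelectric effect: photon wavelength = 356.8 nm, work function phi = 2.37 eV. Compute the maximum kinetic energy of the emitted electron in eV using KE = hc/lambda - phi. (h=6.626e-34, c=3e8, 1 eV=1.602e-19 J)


E_photon = hc / lambda
= (6.626e-34)(3e8) / (356.8e-9)
= 5.5712e-19 J
= 3.4776 eV
KE = E_photon - phi
= 3.4776 - 2.37
= 1.1076 eV

1.1076


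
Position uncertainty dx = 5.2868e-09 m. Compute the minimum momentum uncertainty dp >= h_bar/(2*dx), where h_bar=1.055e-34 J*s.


dp = h_bar / (2 * dx)
= 1.055e-34 / (2 * 5.2868e-09)
= 1.055e-34 / 1.0574e-08
= 9.9777e-27 kg*m/s

9.9777e-27


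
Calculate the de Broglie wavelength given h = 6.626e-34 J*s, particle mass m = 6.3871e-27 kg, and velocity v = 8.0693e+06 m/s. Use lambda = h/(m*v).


lambda = h / (m * v)
= 6.626e-34 / (6.3871e-27 * 8.0693e+06)
= 6.626e-34 / 5.1539e-20
= 1.2856e-14 m

1.2856e-14


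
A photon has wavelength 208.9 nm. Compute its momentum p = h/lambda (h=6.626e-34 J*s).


p = h / lambda
= 6.626e-34 / (208.9e-9)
= 6.626e-34 / 2.0890e-07
= 3.1719e-27 kg*m/s

3.1719e-27


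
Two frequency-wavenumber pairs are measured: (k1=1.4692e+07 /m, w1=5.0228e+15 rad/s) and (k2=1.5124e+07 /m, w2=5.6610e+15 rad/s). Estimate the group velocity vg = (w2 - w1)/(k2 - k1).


vg = (w2 - w1) / (k2 - k1)
= (5.6610e+15 - 5.0228e+15) / (1.5124e+07 - 1.4692e+07)
= 6.3820e+14 / 4.3200e+05
= 1.4773e+09 m/s

1.4773e+09


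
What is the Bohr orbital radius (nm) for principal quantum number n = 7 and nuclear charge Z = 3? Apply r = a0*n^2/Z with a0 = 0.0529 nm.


r = a0 * n^2 / Z
= 0.0529 * 7^2 / 3
= 0.0529 * 49 / 3
= 0.864 nm

0.864


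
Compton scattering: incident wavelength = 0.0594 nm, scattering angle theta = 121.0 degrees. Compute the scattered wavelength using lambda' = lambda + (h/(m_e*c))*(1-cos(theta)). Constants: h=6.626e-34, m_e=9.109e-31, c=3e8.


Compton wavelength: h/(m_e*c) = 2.4247e-12 m
d_lambda = 2.4247e-12 * (1 - cos(121.0 deg))
= 2.4247e-12 * 1.515038
= 3.6735e-12 m = 0.003674 nm
lambda' = 0.0594 + 0.003674
= 0.063074 nm

0.063074


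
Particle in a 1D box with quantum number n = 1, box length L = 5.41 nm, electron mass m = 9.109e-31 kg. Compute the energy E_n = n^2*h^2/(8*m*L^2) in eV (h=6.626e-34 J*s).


E = n^2 * h^2 / (8 * m * L^2)
= 1^2 * (6.626e-34)^2 / (8 * 9.109e-31 * (5.41e-9)^2)
= 1 * 4.3904e-67 / (8 * 9.109e-31 * 2.9268e-17)
= 2.0585e-21 J
= 0.0128 eV

0.0128


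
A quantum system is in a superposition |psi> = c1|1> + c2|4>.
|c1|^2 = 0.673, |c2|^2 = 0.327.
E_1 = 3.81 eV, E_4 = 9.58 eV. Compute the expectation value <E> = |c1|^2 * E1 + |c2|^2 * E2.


<E> = |c1|^2 * E1 + |c2|^2 * E2
= 0.673 * 3.81 + 0.327 * 9.58
= 2.5641 + 3.1327
= 5.6968 eV

5.6968


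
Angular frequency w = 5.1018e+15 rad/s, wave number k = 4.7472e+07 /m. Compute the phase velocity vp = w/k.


vp = w / k
= 5.1018e+15 / 4.7472e+07
= 1.0747e+08 m/s

1.0747e+08


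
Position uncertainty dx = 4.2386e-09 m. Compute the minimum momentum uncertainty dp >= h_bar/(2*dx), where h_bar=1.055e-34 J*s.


dp = h_bar / (2 * dx)
= 1.055e-34 / (2 * 4.2386e-09)
= 1.055e-34 / 8.4772e-09
= 1.2445e-26 kg*m/s

1.2445e-26


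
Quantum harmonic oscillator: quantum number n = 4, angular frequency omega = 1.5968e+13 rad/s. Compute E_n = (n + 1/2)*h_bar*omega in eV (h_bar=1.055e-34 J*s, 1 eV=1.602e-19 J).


E = (n + 1/2) * h_bar * omega
= (4 + 0.5) * 1.055e-34 * 1.5968e+13
= 4.5 * 1.6846e-21
= 7.5808e-21 J
= 0.0473 eV

0.0473


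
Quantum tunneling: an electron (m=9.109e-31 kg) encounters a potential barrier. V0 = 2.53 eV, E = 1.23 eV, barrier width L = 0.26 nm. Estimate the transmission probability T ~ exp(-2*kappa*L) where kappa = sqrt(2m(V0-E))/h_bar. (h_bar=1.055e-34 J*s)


V0 - E = 1.3 eV = 2.0826e-19 J
kappa = sqrt(2 * m * (V0-E)) / h_bar
= sqrt(2 * 9.109e-31 * 2.0826e-19) / 1.055e-34
= 5.8385e+09 /m
2*kappa*L = 2 * 5.8385e+09 * 0.26e-9
= 3.036
T = exp(-3.036) = 4.802581e-02

4.802581e-02


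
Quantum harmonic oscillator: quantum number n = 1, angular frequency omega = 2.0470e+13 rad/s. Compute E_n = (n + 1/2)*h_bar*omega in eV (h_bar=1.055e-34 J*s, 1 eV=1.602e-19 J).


E = (n + 1/2) * h_bar * omega
= (1 + 0.5) * 1.055e-34 * 2.0470e+13
= 1.5 * 2.1596e-21
= 3.2394e-21 J
= 0.0202 eV

0.0202


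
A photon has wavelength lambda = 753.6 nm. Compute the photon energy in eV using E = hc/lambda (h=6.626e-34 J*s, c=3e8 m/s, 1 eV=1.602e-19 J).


E = hc / lambda
= (6.626e-34)(3e8) / (753.6e-9)
= 1.9878e-25 / 7.5360e-07
= 2.6377e-19 J
Converting to eV: 2.6377e-19 / 1.602e-19
= 1.6465 eV

1.6465


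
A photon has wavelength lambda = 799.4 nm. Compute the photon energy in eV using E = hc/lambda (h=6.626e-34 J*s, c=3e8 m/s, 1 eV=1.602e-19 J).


E = hc / lambda
= (6.626e-34)(3e8) / (799.4e-9)
= 1.9878e-25 / 7.9940e-07
= 2.4866e-19 J
Converting to eV: 2.4866e-19 / 1.602e-19
= 1.5522 eV

1.5522


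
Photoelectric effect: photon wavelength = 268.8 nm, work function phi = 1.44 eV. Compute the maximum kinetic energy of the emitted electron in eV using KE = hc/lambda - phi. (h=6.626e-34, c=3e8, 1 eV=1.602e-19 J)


E_photon = hc / lambda
= (6.626e-34)(3e8) / (268.8e-9)
= 7.3951e-19 J
= 4.6162 eV
KE = E_photon - phi
= 4.6162 - 1.44
= 3.1762 eV

3.1762


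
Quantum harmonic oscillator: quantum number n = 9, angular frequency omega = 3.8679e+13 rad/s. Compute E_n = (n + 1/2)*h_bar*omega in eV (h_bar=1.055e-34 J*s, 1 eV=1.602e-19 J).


E = (n + 1/2) * h_bar * omega
= (9 + 0.5) * 1.055e-34 * 3.8679e+13
= 9.5 * 4.0806e-21
= 3.8766e-20 J
= 0.242 eV

0.242


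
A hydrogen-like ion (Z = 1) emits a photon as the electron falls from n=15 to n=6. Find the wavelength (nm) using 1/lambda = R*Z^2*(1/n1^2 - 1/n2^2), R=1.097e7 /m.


1/lambda = R * Z^2 * (1/n1^2 - 1/n2^2)
= 1.097e7 * 1^2 * (1/6^2 - 1/15^2)
= 1.097e7 * 1 * (0.027778 - 0.004444)
= 2.5597e+05 /m
lambda = 1 / 2.5597e+05
= 3906.7587 nm

3906.7587


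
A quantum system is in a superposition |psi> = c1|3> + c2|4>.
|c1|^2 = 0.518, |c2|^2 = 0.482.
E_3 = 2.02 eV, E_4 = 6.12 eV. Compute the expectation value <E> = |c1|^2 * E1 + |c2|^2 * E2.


<E> = |c1|^2 * E1 + |c2|^2 * E2
= 0.518 * 2.02 + 0.482 * 6.12
= 1.0464 + 2.9498
= 3.9962 eV

3.9962


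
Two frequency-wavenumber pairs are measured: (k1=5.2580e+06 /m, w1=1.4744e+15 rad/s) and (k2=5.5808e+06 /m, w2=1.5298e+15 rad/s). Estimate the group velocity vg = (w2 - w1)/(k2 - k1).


vg = (w2 - w1) / (k2 - k1)
= (1.5298e+15 - 1.4744e+15) / (5.5808e+06 - 5.2580e+06)
= 5.5400e+13 / 3.2280e+05
= 1.7162e+08 m/s

1.7162e+08


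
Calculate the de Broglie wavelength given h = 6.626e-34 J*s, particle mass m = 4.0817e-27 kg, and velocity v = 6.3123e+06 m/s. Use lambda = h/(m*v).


lambda = h / (m * v)
= 6.626e-34 / (4.0817e-27 * 6.3123e+06)
= 6.626e-34 / 2.5765e-20
= 2.5717e-14 m

2.5717e-14


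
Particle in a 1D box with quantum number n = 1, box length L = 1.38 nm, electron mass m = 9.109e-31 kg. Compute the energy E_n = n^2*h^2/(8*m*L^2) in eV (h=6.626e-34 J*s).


E = n^2 * h^2 / (8 * m * L^2)
= 1^2 * (6.626e-34)^2 / (8 * 9.109e-31 * (1.38e-9)^2)
= 1 * 4.3904e-67 / (8 * 9.109e-31 * 1.9044e-18)
= 3.1636e-20 J
= 0.1975 eV

0.1975


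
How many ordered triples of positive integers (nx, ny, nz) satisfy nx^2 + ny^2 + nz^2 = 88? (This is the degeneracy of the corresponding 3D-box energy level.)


Enumerate all (nx, ny, nz) with nx^2 + ny^2 + nz^2 = 88:
(4,6,6)
(6,4,6)
(6,6,4)
Total degeneracy = 3

3


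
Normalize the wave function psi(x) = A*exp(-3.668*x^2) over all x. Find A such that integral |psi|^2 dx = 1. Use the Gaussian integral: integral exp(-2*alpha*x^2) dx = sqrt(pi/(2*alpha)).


integral |psi|^2 dx = A^2 * sqrt(pi/(2*alpha)) = 1
A^2 = sqrt(2*alpha/pi)
= sqrt(2 * 3.668 / pi)
= 1.52811
A = sqrt(1.52811)
= 1.2362

1.2362


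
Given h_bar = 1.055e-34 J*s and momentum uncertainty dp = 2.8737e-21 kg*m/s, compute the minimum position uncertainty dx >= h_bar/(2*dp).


dx = h_bar / (2 * dp)
= 1.055e-34 / (2 * 2.8737e-21)
= 1.055e-34 / 5.7474e-21
= 1.8356e-14 m

1.8356e-14


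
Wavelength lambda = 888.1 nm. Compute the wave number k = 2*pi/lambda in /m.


k = 2 * pi / lambda
= 6.2832 / (888.1e-9)
= 6.2832 / 8.8810e-07
= 7.0749e+06 /m

7.0749e+06


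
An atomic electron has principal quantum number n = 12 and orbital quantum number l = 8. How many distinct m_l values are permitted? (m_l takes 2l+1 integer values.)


m_l ranges from -l to +l in integer steps
So m_l goes from -8 to +8
Count = 2l + 1 = 2*8 + 1
= 17

17


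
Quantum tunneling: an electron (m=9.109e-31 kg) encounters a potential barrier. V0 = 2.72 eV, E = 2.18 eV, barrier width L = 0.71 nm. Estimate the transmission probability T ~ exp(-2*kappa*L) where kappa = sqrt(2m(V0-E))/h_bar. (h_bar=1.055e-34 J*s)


V0 - E = 0.54 eV = 8.6508e-20 J
kappa = sqrt(2 * m * (V0-E)) / h_bar
= sqrt(2 * 9.109e-31 * 8.6508e-20) / 1.055e-34
= 3.7629e+09 /m
2*kappa*L = 2 * 3.7629e+09 * 0.71e-9
= 5.3434
T = exp(-5.3434) = 4.779787e-03

4.779787e-03


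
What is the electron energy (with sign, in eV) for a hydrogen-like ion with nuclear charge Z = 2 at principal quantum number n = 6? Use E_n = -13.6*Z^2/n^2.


E_n = -13.6 * Z^2 / n^2
= -13.6 * 2^2 / 6^2
= -13.6 * 4 / 36
= -1.5111 eV

-1.5111


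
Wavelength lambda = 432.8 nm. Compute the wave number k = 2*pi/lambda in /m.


k = 2 * pi / lambda
= 6.2832 / (432.8e-9)
= 6.2832 / 4.3280e-07
= 1.4518e+07 /m

1.4518e+07


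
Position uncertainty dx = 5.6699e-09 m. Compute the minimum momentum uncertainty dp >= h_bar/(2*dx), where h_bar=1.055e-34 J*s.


dp = h_bar / (2 * dx)
= 1.055e-34 / (2 * 5.6699e-09)
= 1.055e-34 / 1.1340e-08
= 9.3035e-27 kg*m/s

9.3035e-27


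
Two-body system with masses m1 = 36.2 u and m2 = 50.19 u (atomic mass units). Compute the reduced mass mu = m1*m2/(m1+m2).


mu = m1 * m2 / (m1 + m2)
= 36.2 * 50.19 / (36.2 + 50.19)
= 1816.878 / 86.39
= 21.0311 u

21.0311


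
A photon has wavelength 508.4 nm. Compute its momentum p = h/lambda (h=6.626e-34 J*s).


p = h / lambda
= 6.626e-34 / (508.4e-9)
= 6.626e-34 / 5.0840e-07
= 1.3033e-27 kg*m/s

1.3033e-27


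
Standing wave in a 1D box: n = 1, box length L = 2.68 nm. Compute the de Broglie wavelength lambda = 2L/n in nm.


lambda = 2L / n
= 2 * 2.68 / 1
= 5.36 / 1
= 5.36 nm

5.36


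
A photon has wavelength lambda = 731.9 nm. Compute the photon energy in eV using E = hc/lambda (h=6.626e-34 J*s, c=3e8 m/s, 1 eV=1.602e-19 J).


E = hc / lambda
= (6.626e-34)(3e8) / (731.9e-9)
= 1.9878e-25 / 7.3190e-07
= 2.7159e-19 J
Converting to eV: 2.7159e-19 / 1.602e-19
= 1.6953 eV

1.6953


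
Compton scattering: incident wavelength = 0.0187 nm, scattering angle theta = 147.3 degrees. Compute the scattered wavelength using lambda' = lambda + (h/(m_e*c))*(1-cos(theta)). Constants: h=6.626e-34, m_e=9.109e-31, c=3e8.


Compton wavelength: h/(m_e*c) = 2.4247e-12 m
d_lambda = 2.4247e-12 * (1 - cos(147.3 deg))
= 2.4247e-12 * 1.841511
= 4.4651e-12 m = 0.004465 nm
lambda' = 0.0187 + 0.004465
= 0.023165 nm

0.023165


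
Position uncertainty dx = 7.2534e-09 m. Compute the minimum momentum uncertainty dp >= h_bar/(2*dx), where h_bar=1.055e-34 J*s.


dp = h_bar / (2 * dx)
= 1.055e-34 / (2 * 7.2534e-09)
= 1.055e-34 / 1.4507e-08
= 7.2725e-27 kg*m/s

7.2725e-27


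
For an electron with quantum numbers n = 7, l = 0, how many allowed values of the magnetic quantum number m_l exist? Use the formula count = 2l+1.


m_l ranges from -l to +l in integer steps
So m_l goes from -0 to +0
Count = 2l + 1 = 2*0 + 1
= 1

1


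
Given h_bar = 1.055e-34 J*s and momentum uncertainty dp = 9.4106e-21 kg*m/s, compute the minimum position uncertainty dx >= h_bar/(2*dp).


dx = h_bar / (2 * dp)
= 1.055e-34 / (2 * 9.4106e-21)
= 1.055e-34 / 1.8821e-20
= 5.6054e-15 m

5.6054e-15


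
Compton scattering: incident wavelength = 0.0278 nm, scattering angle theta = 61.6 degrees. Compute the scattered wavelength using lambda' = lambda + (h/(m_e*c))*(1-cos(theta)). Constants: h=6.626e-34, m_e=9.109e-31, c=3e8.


Compton wavelength: h/(m_e*c) = 2.4247e-12 m
d_lambda = 2.4247e-12 * (1 - cos(61.6 deg))
= 2.4247e-12 * 0.524376
= 1.2715e-12 m = 0.001271 nm
lambda' = 0.0278 + 0.001271
= 0.029071 nm

0.029071
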